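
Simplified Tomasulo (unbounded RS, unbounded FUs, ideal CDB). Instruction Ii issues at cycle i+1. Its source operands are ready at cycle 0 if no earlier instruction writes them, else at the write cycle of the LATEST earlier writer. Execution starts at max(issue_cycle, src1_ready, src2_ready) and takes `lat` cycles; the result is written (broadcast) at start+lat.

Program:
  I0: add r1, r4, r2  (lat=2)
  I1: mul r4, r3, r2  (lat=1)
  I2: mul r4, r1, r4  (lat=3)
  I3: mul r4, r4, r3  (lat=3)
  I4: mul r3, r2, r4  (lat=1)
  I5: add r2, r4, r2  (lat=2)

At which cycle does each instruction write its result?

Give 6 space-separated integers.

I0 add r1: issue@1 deps=(None,None) exec_start@1 write@3
I1 mul r4: issue@2 deps=(None,None) exec_start@2 write@3
I2 mul r4: issue@3 deps=(0,1) exec_start@3 write@6
I3 mul r4: issue@4 deps=(2,None) exec_start@6 write@9
I4 mul r3: issue@5 deps=(None,3) exec_start@9 write@10
I5 add r2: issue@6 deps=(3,None) exec_start@9 write@11

Answer: 3 3 6 9 10 11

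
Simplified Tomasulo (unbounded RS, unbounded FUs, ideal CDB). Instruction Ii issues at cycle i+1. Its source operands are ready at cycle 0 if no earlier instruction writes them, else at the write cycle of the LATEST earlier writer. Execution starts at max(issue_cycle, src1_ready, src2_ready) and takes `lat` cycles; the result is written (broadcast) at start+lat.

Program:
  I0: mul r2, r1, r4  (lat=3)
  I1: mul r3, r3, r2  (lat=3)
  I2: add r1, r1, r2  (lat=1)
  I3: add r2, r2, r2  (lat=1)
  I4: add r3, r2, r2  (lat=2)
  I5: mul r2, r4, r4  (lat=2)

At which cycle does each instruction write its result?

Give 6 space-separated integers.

I0 mul r2: issue@1 deps=(None,None) exec_start@1 write@4
I1 mul r3: issue@2 deps=(None,0) exec_start@4 write@7
I2 add r1: issue@3 deps=(None,0) exec_start@4 write@5
I3 add r2: issue@4 deps=(0,0) exec_start@4 write@5
I4 add r3: issue@5 deps=(3,3) exec_start@5 write@7
I5 mul r2: issue@6 deps=(None,None) exec_start@6 write@8

Answer: 4 7 5 5 7 8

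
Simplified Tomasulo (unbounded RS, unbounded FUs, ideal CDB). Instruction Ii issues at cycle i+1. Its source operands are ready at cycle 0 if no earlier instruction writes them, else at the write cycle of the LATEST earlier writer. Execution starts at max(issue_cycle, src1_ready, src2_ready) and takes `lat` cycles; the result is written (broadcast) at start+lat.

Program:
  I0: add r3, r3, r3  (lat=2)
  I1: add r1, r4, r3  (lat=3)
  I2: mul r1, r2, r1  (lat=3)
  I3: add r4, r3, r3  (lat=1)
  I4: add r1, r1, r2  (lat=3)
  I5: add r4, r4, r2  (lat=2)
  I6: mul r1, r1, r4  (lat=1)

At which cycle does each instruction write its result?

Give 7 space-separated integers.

I0 add r3: issue@1 deps=(None,None) exec_start@1 write@3
I1 add r1: issue@2 deps=(None,0) exec_start@3 write@6
I2 mul r1: issue@3 deps=(None,1) exec_start@6 write@9
I3 add r4: issue@4 deps=(0,0) exec_start@4 write@5
I4 add r1: issue@5 deps=(2,None) exec_start@9 write@12
I5 add r4: issue@6 deps=(3,None) exec_start@6 write@8
I6 mul r1: issue@7 deps=(4,5) exec_start@12 write@13

Answer: 3 6 9 5 12 8 13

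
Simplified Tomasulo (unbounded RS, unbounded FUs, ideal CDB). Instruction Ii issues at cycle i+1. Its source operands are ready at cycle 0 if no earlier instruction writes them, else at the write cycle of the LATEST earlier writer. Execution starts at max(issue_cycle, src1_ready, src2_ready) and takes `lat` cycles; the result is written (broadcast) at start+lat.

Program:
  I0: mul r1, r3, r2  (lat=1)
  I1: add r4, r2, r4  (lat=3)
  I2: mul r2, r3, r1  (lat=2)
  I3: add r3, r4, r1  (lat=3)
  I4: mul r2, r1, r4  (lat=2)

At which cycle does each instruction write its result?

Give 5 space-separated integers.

I0 mul r1: issue@1 deps=(None,None) exec_start@1 write@2
I1 add r4: issue@2 deps=(None,None) exec_start@2 write@5
I2 mul r2: issue@3 deps=(None,0) exec_start@3 write@5
I3 add r3: issue@4 deps=(1,0) exec_start@5 write@8
I4 mul r2: issue@5 deps=(0,1) exec_start@5 write@7

Answer: 2 5 5 8 7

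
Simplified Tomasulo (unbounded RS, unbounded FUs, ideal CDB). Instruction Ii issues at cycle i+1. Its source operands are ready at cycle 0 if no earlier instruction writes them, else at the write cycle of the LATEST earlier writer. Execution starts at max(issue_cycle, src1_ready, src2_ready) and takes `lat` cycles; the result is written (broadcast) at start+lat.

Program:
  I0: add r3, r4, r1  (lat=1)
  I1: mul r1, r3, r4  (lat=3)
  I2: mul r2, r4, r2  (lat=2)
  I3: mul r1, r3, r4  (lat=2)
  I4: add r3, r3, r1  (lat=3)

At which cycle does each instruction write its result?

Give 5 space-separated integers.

Answer: 2 5 5 6 9

Derivation:
I0 add r3: issue@1 deps=(None,None) exec_start@1 write@2
I1 mul r1: issue@2 deps=(0,None) exec_start@2 write@5
I2 mul r2: issue@3 deps=(None,None) exec_start@3 write@5
I3 mul r1: issue@4 deps=(0,None) exec_start@4 write@6
I4 add r3: issue@5 deps=(0,3) exec_start@6 write@9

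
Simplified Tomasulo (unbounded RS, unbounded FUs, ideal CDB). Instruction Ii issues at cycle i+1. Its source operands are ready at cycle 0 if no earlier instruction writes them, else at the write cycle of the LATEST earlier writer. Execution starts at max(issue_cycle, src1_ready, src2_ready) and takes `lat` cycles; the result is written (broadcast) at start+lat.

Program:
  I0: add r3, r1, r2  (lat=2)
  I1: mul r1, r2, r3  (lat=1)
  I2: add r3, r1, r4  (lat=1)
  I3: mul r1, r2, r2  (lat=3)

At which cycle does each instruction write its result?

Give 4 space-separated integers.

I0 add r3: issue@1 deps=(None,None) exec_start@1 write@3
I1 mul r1: issue@2 deps=(None,0) exec_start@3 write@4
I2 add r3: issue@3 deps=(1,None) exec_start@4 write@5
I3 mul r1: issue@4 deps=(None,None) exec_start@4 write@7

Answer: 3 4 5 7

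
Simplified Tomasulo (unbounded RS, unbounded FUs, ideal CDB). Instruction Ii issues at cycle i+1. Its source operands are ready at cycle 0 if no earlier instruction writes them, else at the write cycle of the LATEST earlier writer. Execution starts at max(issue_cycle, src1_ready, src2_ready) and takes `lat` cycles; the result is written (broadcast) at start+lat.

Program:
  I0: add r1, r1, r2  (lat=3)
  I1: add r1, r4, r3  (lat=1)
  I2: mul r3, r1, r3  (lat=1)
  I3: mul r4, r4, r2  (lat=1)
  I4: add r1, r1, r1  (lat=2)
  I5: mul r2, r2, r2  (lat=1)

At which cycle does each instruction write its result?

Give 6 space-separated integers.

Answer: 4 3 4 5 7 7

Derivation:
I0 add r1: issue@1 deps=(None,None) exec_start@1 write@4
I1 add r1: issue@2 deps=(None,None) exec_start@2 write@3
I2 mul r3: issue@3 deps=(1,None) exec_start@3 write@4
I3 mul r4: issue@4 deps=(None,None) exec_start@4 write@5
I4 add r1: issue@5 deps=(1,1) exec_start@5 write@7
I5 mul r2: issue@6 deps=(None,None) exec_start@6 write@7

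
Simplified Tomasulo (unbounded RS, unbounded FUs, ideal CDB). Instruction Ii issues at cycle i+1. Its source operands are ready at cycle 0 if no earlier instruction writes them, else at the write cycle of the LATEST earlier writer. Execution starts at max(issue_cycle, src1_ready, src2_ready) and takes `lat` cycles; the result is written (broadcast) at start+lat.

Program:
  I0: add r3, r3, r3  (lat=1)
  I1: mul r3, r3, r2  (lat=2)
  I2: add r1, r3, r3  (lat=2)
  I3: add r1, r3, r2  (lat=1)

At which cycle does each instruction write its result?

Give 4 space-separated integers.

I0 add r3: issue@1 deps=(None,None) exec_start@1 write@2
I1 mul r3: issue@2 deps=(0,None) exec_start@2 write@4
I2 add r1: issue@3 deps=(1,1) exec_start@4 write@6
I3 add r1: issue@4 deps=(1,None) exec_start@4 write@5

Answer: 2 4 6 5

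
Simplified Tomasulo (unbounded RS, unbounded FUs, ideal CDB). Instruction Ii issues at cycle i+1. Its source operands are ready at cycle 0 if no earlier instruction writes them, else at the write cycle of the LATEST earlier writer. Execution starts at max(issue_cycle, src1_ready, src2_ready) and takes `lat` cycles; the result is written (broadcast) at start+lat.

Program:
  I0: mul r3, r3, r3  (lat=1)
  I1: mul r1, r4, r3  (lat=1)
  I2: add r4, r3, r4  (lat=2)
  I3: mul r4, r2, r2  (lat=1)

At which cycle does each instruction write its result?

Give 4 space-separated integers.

I0 mul r3: issue@1 deps=(None,None) exec_start@1 write@2
I1 mul r1: issue@2 deps=(None,0) exec_start@2 write@3
I2 add r4: issue@3 deps=(0,None) exec_start@3 write@5
I3 mul r4: issue@4 deps=(None,None) exec_start@4 write@5

Answer: 2 3 5 5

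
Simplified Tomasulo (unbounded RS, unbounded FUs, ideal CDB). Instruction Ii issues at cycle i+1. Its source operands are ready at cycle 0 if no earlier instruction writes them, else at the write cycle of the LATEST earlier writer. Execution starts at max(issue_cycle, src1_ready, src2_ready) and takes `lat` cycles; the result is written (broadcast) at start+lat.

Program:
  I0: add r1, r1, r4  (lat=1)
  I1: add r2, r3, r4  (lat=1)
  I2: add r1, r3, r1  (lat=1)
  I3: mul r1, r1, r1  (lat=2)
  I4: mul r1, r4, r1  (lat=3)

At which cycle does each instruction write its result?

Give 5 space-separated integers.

Answer: 2 3 4 6 9

Derivation:
I0 add r1: issue@1 deps=(None,None) exec_start@1 write@2
I1 add r2: issue@2 deps=(None,None) exec_start@2 write@3
I2 add r1: issue@3 deps=(None,0) exec_start@3 write@4
I3 mul r1: issue@4 deps=(2,2) exec_start@4 write@6
I4 mul r1: issue@5 deps=(None,3) exec_start@6 write@9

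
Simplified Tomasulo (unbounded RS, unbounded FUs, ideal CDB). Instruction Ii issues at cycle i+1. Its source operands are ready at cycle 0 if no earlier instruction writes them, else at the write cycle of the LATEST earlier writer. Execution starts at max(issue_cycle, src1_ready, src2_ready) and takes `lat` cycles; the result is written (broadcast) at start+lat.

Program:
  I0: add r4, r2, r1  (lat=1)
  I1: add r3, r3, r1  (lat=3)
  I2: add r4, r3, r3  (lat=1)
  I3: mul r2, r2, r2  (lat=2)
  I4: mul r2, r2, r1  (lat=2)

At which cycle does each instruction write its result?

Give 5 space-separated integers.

I0 add r4: issue@1 deps=(None,None) exec_start@1 write@2
I1 add r3: issue@2 deps=(None,None) exec_start@2 write@5
I2 add r4: issue@3 deps=(1,1) exec_start@5 write@6
I3 mul r2: issue@4 deps=(None,None) exec_start@4 write@6
I4 mul r2: issue@5 deps=(3,None) exec_start@6 write@8

Answer: 2 5 6 6 8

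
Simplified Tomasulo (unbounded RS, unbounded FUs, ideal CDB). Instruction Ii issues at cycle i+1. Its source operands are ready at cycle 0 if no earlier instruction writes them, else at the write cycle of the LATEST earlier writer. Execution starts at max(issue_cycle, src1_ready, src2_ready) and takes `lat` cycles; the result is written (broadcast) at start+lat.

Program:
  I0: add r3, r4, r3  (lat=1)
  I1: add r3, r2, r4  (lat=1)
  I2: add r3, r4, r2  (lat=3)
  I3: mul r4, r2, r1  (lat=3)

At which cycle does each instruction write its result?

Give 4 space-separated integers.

I0 add r3: issue@1 deps=(None,None) exec_start@1 write@2
I1 add r3: issue@2 deps=(None,None) exec_start@2 write@3
I2 add r3: issue@3 deps=(None,None) exec_start@3 write@6
I3 mul r4: issue@4 deps=(None,None) exec_start@4 write@7

Answer: 2 3 6 7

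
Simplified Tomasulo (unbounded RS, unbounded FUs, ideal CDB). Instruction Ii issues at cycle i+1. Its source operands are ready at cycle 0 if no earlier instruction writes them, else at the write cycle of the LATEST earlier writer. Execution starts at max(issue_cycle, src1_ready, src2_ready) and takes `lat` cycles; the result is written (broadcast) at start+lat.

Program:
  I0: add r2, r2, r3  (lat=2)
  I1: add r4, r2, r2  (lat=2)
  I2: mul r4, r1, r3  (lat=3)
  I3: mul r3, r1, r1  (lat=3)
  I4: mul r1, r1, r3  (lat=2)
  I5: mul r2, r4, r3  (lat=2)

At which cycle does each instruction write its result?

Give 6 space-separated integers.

Answer: 3 5 6 7 9 9

Derivation:
I0 add r2: issue@1 deps=(None,None) exec_start@1 write@3
I1 add r4: issue@2 deps=(0,0) exec_start@3 write@5
I2 mul r4: issue@3 deps=(None,None) exec_start@3 write@6
I3 mul r3: issue@4 deps=(None,None) exec_start@4 write@7
I4 mul r1: issue@5 deps=(None,3) exec_start@7 write@9
I5 mul r2: issue@6 deps=(2,3) exec_start@7 write@9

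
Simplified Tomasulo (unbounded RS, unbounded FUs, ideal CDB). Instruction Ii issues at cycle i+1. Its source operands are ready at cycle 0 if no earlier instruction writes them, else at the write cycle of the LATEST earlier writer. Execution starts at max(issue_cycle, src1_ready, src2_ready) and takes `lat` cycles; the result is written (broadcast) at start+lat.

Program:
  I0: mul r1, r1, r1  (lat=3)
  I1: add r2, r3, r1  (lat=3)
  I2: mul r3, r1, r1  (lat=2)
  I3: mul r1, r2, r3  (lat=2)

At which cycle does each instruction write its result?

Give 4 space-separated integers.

Answer: 4 7 6 9

Derivation:
I0 mul r1: issue@1 deps=(None,None) exec_start@1 write@4
I1 add r2: issue@2 deps=(None,0) exec_start@4 write@7
I2 mul r3: issue@3 deps=(0,0) exec_start@4 write@6
I3 mul r1: issue@4 deps=(1,2) exec_start@7 write@9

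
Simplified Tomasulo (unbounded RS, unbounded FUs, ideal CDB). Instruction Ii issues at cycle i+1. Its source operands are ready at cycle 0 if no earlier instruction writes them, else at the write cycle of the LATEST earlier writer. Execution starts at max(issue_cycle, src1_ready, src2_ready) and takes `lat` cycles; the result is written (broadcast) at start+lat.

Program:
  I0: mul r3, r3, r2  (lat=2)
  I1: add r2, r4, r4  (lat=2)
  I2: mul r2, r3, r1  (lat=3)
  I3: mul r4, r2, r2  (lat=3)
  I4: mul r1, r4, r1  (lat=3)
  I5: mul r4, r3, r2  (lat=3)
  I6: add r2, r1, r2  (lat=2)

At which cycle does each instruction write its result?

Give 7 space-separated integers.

I0 mul r3: issue@1 deps=(None,None) exec_start@1 write@3
I1 add r2: issue@2 deps=(None,None) exec_start@2 write@4
I2 mul r2: issue@3 deps=(0,None) exec_start@3 write@6
I3 mul r4: issue@4 deps=(2,2) exec_start@6 write@9
I4 mul r1: issue@5 deps=(3,None) exec_start@9 write@12
I5 mul r4: issue@6 deps=(0,2) exec_start@6 write@9
I6 add r2: issue@7 deps=(4,2) exec_start@12 write@14

Answer: 3 4 6 9 12 9 14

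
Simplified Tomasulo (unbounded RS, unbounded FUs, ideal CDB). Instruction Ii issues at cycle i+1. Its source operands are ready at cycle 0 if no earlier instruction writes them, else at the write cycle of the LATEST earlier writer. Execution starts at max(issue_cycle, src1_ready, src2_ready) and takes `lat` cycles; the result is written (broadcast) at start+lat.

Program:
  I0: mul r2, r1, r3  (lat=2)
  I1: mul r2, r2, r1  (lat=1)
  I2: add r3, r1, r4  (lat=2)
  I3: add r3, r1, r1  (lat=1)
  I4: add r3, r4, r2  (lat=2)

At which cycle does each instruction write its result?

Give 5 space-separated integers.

Answer: 3 4 5 5 7

Derivation:
I0 mul r2: issue@1 deps=(None,None) exec_start@1 write@3
I1 mul r2: issue@2 deps=(0,None) exec_start@3 write@4
I2 add r3: issue@3 deps=(None,None) exec_start@3 write@5
I3 add r3: issue@4 deps=(None,None) exec_start@4 write@5
I4 add r3: issue@5 deps=(None,1) exec_start@5 write@7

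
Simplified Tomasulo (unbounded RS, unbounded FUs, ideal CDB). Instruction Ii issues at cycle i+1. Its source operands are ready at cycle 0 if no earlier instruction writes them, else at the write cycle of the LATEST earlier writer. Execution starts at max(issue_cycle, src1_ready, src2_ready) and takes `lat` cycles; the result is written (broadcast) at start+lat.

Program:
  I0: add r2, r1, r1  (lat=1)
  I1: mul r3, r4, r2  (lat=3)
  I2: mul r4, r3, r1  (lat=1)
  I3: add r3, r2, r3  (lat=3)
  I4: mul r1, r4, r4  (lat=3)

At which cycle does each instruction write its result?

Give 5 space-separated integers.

I0 add r2: issue@1 deps=(None,None) exec_start@1 write@2
I1 mul r3: issue@2 deps=(None,0) exec_start@2 write@5
I2 mul r4: issue@3 deps=(1,None) exec_start@5 write@6
I3 add r3: issue@4 deps=(0,1) exec_start@5 write@8
I4 mul r1: issue@5 deps=(2,2) exec_start@6 write@9

Answer: 2 5 6 8 9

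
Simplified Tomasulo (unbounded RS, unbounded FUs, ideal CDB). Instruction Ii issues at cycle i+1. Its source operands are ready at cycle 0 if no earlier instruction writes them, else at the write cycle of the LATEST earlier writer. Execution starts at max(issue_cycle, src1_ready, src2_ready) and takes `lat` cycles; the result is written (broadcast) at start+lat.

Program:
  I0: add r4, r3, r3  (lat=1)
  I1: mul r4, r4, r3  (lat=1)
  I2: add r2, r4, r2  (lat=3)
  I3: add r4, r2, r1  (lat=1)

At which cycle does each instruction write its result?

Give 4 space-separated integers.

I0 add r4: issue@1 deps=(None,None) exec_start@1 write@2
I1 mul r4: issue@2 deps=(0,None) exec_start@2 write@3
I2 add r2: issue@3 deps=(1,None) exec_start@3 write@6
I3 add r4: issue@4 deps=(2,None) exec_start@6 write@7

Answer: 2 3 6 7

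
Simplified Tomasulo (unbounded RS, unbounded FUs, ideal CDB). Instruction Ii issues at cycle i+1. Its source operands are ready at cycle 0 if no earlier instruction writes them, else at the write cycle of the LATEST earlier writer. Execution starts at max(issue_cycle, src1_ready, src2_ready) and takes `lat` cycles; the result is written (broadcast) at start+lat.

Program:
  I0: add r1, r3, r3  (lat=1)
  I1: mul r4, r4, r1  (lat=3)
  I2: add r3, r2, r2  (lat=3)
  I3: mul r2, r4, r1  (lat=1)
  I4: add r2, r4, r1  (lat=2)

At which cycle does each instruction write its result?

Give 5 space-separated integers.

I0 add r1: issue@1 deps=(None,None) exec_start@1 write@2
I1 mul r4: issue@2 deps=(None,0) exec_start@2 write@5
I2 add r3: issue@3 deps=(None,None) exec_start@3 write@6
I3 mul r2: issue@4 deps=(1,0) exec_start@5 write@6
I4 add r2: issue@5 deps=(1,0) exec_start@5 write@7

Answer: 2 5 6 6 7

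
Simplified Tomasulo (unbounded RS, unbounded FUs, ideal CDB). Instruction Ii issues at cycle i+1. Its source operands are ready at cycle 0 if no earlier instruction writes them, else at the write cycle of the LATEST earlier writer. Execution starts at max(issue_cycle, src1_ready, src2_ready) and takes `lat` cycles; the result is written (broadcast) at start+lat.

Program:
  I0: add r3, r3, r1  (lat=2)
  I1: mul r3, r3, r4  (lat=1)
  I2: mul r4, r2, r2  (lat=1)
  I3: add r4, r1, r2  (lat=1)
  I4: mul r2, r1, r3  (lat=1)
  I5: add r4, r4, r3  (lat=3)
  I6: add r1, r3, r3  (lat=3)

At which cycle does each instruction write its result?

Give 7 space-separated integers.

Answer: 3 4 4 5 6 9 10

Derivation:
I0 add r3: issue@1 deps=(None,None) exec_start@1 write@3
I1 mul r3: issue@2 deps=(0,None) exec_start@3 write@4
I2 mul r4: issue@3 deps=(None,None) exec_start@3 write@4
I3 add r4: issue@4 deps=(None,None) exec_start@4 write@5
I4 mul r2: issue@5 deps=(None,1) exec_start@5 write@6
I5 add r4: issue@6 deps=(3,1) exec_start@6 write@9
I6 add r1: issue@7 deps=(1,1) exec_start@7 write@10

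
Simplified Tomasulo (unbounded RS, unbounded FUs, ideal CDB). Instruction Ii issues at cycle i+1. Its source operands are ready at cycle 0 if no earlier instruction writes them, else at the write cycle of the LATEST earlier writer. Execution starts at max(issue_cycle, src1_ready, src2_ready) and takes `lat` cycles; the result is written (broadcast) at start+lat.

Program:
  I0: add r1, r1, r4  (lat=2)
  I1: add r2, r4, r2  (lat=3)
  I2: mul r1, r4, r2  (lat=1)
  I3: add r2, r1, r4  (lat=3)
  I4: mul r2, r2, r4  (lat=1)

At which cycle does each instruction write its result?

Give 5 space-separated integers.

I0 add r1: issue@1 deps=(None,None) exec_start@1 write@3
I1 add r2: issue@2 deps=(None,None) exec_start@2 write@5
I2 mul r1: issue@3 deps=(None,1) exec_start@5 write@6
I3 add r2: issue@4 deps=(2,None) exec_start@6 write@9
I4 mul r2: issue@5 deps=(3,None) exec_start@9 write@10

Answer: 3 5 6 9 10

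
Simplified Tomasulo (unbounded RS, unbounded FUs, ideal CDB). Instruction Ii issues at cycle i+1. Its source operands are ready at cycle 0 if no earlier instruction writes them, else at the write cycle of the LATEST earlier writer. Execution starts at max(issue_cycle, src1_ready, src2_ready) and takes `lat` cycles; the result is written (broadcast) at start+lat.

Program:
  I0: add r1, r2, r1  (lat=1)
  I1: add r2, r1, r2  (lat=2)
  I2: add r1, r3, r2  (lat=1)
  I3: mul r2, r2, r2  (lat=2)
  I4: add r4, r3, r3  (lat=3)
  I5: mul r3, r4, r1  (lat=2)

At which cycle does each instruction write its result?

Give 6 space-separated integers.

I0 add r1: issue@1 deps=(None,None) exec_start@1 write@2
I1 add r2: issue@2 deps=(0,None) exec_start@2 write@4
I2 add r1: issue@3 deps=(None,1) exec_start@4 write@5
I3 mul r2: issue@4 deps=(1,1) exec_start@4 write@6
I4 add r4: issue@5 deps=(None,None) exec_start@5 write@8
I5 mul r3: issue@6 deps=(4,2) exec_start@8 write@10

Answer: 2 4 5 6 8 10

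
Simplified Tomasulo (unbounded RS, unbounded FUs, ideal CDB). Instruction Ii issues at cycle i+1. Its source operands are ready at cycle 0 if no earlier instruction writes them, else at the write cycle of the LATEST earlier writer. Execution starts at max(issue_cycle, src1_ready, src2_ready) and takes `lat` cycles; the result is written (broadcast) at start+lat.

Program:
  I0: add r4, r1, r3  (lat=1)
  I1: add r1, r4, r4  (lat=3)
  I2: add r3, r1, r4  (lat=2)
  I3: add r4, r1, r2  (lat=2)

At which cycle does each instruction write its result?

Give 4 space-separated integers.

Answer: 2 5 7 7

Derivation:
I0 add r4: issue@1 deps=(None,None) exec_start@1 write@2
I1 add r1: issue@2 deps=(0,0) exec_start@2 write@5
I2 add r3: issue@3 deps=(1,0) exec_start@5 write@7
I3 add r4: issue@4 deps=(1,None) exec_start@5 write@7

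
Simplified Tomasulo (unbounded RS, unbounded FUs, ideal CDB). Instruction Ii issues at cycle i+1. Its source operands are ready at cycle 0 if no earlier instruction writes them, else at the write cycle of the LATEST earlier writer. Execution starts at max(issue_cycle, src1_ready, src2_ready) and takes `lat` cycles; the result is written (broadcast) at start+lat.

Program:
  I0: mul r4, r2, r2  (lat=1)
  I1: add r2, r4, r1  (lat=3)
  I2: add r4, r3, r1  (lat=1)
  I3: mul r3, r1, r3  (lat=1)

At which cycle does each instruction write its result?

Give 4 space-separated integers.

I0 mul r4: issue@1 deps=(None,None) exec_start@1 write@2
I1 add r2: issue@2 deps=(0,None) exec_start@2 write@5
I2 add r4: issue@3 deps=(None,None) exec_start@3 write@4
I3 mul r3: issue@4 deps=(None,None) exec_start@4 write@5

Answer: 2 5 4 5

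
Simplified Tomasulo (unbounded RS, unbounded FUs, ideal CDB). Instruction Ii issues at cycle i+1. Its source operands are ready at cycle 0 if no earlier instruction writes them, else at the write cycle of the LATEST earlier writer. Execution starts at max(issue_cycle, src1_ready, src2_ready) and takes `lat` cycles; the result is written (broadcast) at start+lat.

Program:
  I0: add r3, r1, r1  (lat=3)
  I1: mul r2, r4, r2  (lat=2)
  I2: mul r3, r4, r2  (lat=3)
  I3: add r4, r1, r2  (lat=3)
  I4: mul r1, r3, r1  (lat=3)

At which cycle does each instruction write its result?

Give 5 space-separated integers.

I0 add r3: issue@1 deps=(None,None) exec_start@1 write@4
I1 mul r2: issue@2 deps=(None,None) exec_start@2 write@4
I2 mul r3: issue@3 deps=(None,1) exec_start@4 write@7
I3 add r4: issue@4 deps=(None,1) exec_start@4 write@7
I4 mul r1: issue@5 deps=(2,None) exec_start@7 write@10

Answer: 4 4 7 7 10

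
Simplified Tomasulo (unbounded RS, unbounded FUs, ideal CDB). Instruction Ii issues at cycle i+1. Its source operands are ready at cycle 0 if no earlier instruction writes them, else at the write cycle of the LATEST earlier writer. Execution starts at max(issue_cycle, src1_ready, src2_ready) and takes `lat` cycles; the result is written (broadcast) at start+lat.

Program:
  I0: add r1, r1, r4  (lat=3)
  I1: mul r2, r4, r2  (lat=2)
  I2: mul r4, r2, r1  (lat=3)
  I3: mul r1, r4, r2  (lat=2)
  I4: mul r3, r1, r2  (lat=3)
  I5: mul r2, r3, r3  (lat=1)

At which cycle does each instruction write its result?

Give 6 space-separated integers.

I0 add r1: issue@1 deps=(None,None) exec_start@1 write@4
I1 mul r2: issue@2 deps=(None,None) exec_start@2 write@4
I2 mul r4: issue@3 deps=(1,0) exec_start@4 write@7
I3 mul r1: issue@4 deps=(2,1) exec_start@7 write@9
I4 mul r3: issue@5 deps=(3,1) exec_start@9 write@12
I5 mul r2: issue@6 deps=(4,4) exec_start@12 write@13

Answer: 4 4 7 9 12 13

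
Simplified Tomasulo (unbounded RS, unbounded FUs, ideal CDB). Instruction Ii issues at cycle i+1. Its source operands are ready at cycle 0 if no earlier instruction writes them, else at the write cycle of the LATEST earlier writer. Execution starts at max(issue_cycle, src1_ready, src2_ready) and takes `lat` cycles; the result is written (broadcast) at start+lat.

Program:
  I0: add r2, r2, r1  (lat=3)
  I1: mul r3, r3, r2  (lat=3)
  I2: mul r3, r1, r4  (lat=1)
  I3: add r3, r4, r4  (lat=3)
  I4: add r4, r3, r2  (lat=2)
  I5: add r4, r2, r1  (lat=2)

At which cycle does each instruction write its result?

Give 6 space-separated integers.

I0 add r2: issue@1 deps=(None,None) exec_start@1 write@4
I1 mul r3: issue@2 deps=(None,0) exec_start@4 write@7
I2 mul r3: issue@3 deps=(None,None) exec_start@3 write@4
I3 add r3: issue@4 deps=(None,None) exec_start@4 write@7
I4 add r4: issue@5 deps=(3,0) exec_start@7 write@9
I5 add r4: issue@6 deps=(0,None) exec_start@6 write@8

Answer: 4 7 4 7 9 8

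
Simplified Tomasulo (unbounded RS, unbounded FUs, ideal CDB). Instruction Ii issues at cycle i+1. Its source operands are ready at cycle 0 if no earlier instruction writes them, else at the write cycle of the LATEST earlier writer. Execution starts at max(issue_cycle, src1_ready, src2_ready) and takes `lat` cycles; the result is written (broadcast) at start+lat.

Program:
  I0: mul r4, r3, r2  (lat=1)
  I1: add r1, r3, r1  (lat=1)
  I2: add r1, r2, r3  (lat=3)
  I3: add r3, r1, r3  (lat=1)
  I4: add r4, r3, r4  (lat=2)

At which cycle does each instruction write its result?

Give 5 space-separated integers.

I0 mul r4: issue@1 deps=(None,None) exec_start@1 write@2
I1 add r1: issue@2 deps=(None,None) exec_start@2 write@3
I2 add r1: issue@3 deps=(None,None) exec_start@3 write@6
I3 add r3: issue@4 deps=(2,None) exec_start@6 write@7
I4 add r4: issue@5 deps=(3,0) exec_start@7 write@9

Answer: 2 3 6 7 9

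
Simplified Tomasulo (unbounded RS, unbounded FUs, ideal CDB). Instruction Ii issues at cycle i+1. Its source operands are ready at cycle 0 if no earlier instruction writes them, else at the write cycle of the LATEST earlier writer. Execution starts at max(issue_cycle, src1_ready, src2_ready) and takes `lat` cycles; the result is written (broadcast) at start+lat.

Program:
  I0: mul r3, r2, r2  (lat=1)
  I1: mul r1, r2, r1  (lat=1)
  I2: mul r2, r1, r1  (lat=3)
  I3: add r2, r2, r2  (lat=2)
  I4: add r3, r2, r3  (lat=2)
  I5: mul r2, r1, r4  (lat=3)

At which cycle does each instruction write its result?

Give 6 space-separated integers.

Answer: 2 3 6 8 10 9

Derivation:
I0 mul r3: issue@1 deps=(None,None) exec_start@1 write@2
I1 mul r1: issue@2 deps=(None,None) exec_start@2 write@3
I2 mul r2: issue@3 deps=(1,1) exec_start@3 write@6
I3 add r2: issue@4 deps=(2,2) exec_start@6 write@8
I4 add r3: issue@5 deps=(3,0) exec_start@8 write@10
I5 mul r2: issue@6 deps=(1,None) exec_start@6 write@9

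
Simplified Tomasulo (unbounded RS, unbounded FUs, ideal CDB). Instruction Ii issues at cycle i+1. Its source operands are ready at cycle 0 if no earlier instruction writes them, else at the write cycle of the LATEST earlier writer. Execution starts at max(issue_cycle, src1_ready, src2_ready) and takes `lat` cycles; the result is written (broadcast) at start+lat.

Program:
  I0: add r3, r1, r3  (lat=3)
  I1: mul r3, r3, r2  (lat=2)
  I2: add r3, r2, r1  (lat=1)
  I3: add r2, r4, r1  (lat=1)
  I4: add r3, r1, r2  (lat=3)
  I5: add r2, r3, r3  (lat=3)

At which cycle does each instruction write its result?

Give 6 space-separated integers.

Answer: 4 6 4 5 8 11

Derivation:
I0 add r3: issue@1 deps=(None,None) exec_start@1 write@4
I1 mul r3: issue@2 deps=(0,None) exec_start@4 write@6
I2 add r3: issue@3 deps=(None,None) exec_start@3 write@4
I3 add r2: issue@4 deps=(None,None) exec_start@4 write@5
I4 add r3: issue@5 deps=(None,3) exec_start@5 write@8
I5 add r2: issue@6 deps=(4,4) exec_start@8 write@11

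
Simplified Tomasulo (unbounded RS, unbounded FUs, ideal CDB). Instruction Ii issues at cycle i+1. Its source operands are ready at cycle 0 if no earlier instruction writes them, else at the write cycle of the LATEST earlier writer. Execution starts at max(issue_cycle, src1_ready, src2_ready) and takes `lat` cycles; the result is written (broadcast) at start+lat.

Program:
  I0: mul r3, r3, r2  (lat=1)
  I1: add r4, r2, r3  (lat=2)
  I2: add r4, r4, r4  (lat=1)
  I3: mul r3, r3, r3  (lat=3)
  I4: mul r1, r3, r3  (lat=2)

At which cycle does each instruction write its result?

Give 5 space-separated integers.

I0 mul r3: issue@1 deps=(None,None) exec_start@1 write@2
I1 add r4: issue@2 deps=(None,0) exec_start@2 write@4
I2 add r4: issue@3 deps=(1,1) exec_start@4 write@5
I3 mul r3: issue@4 deps=(0,0) exec_start@4 write@7
I4 mul r1: issue@5 deps=(3,3) exec_start@7 write@9

Answer: 2 4 5 7 9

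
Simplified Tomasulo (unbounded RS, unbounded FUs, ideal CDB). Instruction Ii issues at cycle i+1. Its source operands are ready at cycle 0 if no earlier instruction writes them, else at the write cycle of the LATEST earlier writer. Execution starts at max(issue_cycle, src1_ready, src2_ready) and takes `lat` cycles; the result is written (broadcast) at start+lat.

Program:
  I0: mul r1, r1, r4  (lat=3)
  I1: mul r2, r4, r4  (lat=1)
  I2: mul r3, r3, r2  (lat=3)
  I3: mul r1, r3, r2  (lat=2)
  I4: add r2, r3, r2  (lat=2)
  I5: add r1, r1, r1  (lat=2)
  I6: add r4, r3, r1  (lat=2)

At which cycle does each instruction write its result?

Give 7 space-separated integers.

Answer: 4 3 6 8 8 10 12

Derivation:
I0 mul r1: issue@1 deps=(None,None) exec_start@1 write@4
I1 mul r2: issue@2 deps=(None,None) exec_start@2 write@3
I2 mul r3: issue@3 deps=(None,1) exec_start@3 write@6
I3 mul r1: issue@4 deps=(2,1) exec_start@6 write@8
I4 add r2: issue@5 deps=(2,1) exec_start@6 write@8
I5 add r1: issue@6 deps=(3,3) exec_start@8 write@10
I6 add r4: issue@7 deps=(2,5) exec_start@10 write@12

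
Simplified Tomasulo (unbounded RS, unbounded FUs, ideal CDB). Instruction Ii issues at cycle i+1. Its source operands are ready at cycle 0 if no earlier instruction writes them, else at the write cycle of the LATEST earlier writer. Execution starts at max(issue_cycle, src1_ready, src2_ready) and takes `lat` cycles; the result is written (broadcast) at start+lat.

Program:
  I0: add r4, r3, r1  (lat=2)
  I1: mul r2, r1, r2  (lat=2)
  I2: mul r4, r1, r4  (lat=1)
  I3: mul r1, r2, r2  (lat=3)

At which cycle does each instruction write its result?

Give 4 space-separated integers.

Answer: 3 4 4 7

Derivation:
I0 add r4: issue@1 deps=(None,None) exec_start@1 write@3
I1 mul r2: issue@2 deps=(None,None) exec_start@2 write@4
I2 mul r4: issue@3 deps=(None,0) exec_start@3 write@4
I3 mul r1: issue@4 deps=(1,1) exec_start@4 write@7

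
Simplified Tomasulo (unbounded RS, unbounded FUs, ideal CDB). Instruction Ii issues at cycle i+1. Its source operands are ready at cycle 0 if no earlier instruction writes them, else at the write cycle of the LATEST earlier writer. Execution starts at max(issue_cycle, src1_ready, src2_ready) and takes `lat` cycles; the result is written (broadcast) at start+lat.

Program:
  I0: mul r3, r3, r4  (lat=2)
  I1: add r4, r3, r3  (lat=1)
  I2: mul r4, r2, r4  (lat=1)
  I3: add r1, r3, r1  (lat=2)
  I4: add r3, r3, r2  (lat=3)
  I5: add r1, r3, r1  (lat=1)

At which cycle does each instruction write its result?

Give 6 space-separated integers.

I0 mul r3: issue@1 deps=(None,None) exec_start@1 write@3
I1 add r4: issue@2 deps=(0,0) exec_start@3 write@4
I2 mul r4: issue@3 deps=(None,1) exec_start@4 write@5
I3 add r1: issue@4 deps=(0,None) exec_start@4 write@6
I4 add r3: issue@5 deps=(0,None) exec_start@5 write@8
I5 add r1: issue@6 deps=(4,3) exec_start@8 write@9

Answer: 3 4 5 6 8 9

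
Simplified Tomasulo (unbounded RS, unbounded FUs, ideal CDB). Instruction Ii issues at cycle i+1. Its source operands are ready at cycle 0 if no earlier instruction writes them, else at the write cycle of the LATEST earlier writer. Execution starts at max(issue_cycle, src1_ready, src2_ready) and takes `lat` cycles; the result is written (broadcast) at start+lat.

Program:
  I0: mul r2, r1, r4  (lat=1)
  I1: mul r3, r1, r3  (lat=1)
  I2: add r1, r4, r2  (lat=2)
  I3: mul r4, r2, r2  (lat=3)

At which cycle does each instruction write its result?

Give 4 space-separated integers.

Answer: 2 3 5 7

Derivation:
I0 mul r2: issue@1 deps=(None,None) exec_start@1 write@2
I1 mul r3: issue@2 deps=(None,None) exec_start@2 write@3
I2 add r1: issue@3 deps=(None,0) exec_start@3 write@5
I3 mul r4: issue@4 deps=(0,0) exec_start@4 write@7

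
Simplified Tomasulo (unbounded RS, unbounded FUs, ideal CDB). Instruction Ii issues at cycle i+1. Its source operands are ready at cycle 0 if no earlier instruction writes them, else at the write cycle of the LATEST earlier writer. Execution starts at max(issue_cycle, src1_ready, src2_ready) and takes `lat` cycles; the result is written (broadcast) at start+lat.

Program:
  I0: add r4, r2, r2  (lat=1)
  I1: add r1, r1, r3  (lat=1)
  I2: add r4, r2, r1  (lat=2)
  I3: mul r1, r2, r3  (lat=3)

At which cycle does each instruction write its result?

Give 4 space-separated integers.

I0 add r4: issue@1 deps=(None,None) exec_start@1 write@2
I1 add r1: issue@2 deps=(None,None) exec_start@2 write@3
I2 add r4: issue@3 deps=(None,1) exec_start@3 write@5
I3 mul r1: issue@4 deps=(None,None) exec_start@4 write@7

Answer: 2 3 5 7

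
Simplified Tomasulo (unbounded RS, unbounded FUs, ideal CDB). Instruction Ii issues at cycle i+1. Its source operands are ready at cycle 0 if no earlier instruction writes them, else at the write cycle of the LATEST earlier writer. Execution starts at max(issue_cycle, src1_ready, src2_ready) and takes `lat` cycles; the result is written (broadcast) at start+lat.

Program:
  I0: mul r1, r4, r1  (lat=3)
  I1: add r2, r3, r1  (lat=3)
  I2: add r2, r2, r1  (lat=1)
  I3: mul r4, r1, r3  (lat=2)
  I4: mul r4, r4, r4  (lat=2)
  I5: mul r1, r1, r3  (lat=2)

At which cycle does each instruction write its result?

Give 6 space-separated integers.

Answer: 4 7 8 6 8 8

Derivation:
I0 mul r1: issue@1 deps=(None,None) exec_start@1 write@4
I1 add r2: issue@2 deps=(None,0) exec_start@4 write@7
I2 add r2: issue@3 deps=(1,0) exec_start@7 write@8
I3 mul r4: issue@4 deps=(0,None) exec_start@4 write@6
I4 mul r4: issue@5 deps=(3,3) exec_start@6 write@8
I5 mul r1: issue@6 deps=(0,None) exec_start@6 write@8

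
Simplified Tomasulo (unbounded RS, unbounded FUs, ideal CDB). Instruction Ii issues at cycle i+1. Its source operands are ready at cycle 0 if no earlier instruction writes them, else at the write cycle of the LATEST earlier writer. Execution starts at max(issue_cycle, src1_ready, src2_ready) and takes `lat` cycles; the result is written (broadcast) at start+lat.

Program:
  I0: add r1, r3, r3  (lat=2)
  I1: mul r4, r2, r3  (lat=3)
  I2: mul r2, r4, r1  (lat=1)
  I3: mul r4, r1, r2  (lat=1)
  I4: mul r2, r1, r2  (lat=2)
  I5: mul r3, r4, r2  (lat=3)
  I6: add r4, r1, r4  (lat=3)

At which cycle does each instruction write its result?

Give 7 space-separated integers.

I0 add r1: issue@1 deps=(None,None) exec_start@1 write@3
I1 mul r4: issue@2 deps=(None,None) exec_start@2 write@5
I2 mul r2: issue@3 deps=(1,0) exec_start@5 write@6
I3 mul r4: issue@4 deps=(0,2) exec_start@6 write@7
I4 mul r2: issue@5 deps=(0,2) exec_start@6 write@8
I5 mul r3: issue@6 deps=(3,4) exec_start@8 write@11
I6 add r4: issue@7 deps=(0,3) exec_start@7 write@10

Answer: 3 5 6 7 8 11 10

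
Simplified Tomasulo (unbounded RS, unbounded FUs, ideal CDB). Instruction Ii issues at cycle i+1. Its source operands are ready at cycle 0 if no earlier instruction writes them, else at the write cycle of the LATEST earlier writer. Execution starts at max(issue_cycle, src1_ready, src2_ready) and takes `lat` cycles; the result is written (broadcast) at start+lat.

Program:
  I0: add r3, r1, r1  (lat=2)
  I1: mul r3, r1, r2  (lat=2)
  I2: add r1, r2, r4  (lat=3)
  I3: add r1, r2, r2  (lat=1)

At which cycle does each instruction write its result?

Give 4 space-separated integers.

Answer: 3 4 6 5

Derivation:
I0 add r3: issue@1 deps=(None,None) exec_start@1 write@3
I1 mul r3: issue@2 deps=(None,None) exec_start@2 write@4
I2 add r1: issue@3 deps=(None,None) exec_start@3 write@6
I3 add r1: issue@4 deps=(None,None) exec_start@4 write@5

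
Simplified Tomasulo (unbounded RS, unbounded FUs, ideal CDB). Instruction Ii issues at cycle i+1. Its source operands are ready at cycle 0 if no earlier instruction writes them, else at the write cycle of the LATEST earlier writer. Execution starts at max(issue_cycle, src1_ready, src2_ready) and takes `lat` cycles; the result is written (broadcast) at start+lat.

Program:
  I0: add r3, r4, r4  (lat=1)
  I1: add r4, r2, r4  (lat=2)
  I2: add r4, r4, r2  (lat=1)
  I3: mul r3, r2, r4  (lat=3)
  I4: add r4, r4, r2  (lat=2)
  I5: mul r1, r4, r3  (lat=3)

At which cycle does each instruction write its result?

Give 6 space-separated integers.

Answer: 2 4 5 8 7 11

Derivation:
I0 add r3: issue@1 deps=(None,None) exec_start@1 write@2
I1 add r4: issue@2 deps=(None,None) exec_start@2 write@4
I2 add r4: issue@3 deps=(1,None) exec_start@4 write@5
I3 mul r3: issue@4 deps=(None,2) exec_start@5 write@8
I4 add r4: issue@5 deps=(2,None) exec_start@5 write@7
I5 mul r1: issue@6 deps=(4,3) exec_start@8 write@11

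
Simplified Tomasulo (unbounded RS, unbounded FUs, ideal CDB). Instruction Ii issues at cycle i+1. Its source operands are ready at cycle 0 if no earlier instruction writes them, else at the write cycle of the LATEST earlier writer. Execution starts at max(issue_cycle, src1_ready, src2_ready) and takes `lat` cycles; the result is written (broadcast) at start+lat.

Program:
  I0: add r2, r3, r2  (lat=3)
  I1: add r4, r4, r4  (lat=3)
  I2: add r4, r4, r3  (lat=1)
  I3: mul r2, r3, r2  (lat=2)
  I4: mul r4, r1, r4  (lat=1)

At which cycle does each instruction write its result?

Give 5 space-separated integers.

I0 add r2: issue@1 deps=(None,None) exec_start@1 write@4
I1 add r4: issue@2 deps=(None,None) exec_start@2 write@5
I2 add r4: issue@3 deps=(1,None) exec_start@5 write@6
I3 mul r2: issue@4 deps=(None,0) exec_start@4 write@6
I4 mul r4: issue@5 deps=(None,2) exec_start@6 write@7

Answer: 4 5 6 6 7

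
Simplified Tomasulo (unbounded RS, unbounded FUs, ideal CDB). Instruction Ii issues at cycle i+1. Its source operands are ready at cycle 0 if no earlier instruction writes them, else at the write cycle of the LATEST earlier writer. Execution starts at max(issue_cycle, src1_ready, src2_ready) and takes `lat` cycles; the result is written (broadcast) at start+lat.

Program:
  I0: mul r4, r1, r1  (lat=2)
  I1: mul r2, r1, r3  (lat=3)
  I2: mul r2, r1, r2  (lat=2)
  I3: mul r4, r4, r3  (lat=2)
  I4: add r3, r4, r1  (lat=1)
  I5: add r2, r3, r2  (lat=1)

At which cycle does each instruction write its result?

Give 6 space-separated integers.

Answer: 3 5 7 6 7 8

Derivation:
I0 mul r4: issue@1 deps=(None,None) exec_start@1 write@3
I1 mul r2: issue@2 deps=(None,None) exec_start@2 write@5
I2 mul r2: issue@3 deps=(None,1) exec_start@5 write@7
I3 mul r4: issue@4 deps=(0,None) exec_start@4 write@6
I4 add r3: issue@5 deps=(3,None) exec_start@6 write@7
I5 add r2: issue@6 deps=(4,2) exec_start@7 write@8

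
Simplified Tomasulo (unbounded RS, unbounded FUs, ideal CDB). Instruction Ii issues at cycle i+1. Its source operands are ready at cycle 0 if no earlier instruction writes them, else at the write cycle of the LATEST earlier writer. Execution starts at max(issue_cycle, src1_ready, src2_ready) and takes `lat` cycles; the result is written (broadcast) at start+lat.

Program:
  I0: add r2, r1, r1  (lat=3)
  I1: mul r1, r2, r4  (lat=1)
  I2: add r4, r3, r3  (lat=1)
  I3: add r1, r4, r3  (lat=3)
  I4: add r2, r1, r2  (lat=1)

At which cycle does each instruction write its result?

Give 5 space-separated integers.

Answer: 4 5 4 7 8

Derivation:
I0 add r2: issue@1 deps=(None,None) exec_start@1 write@4
I1 mul r1: issue@2 deps=(0,None) exec_start@4 write@5
I2 add r4: issue@3 deps=(None,None) exec_start@3 write@4
I3 add r1: issue@4 deps=(2,None) exec_start@4 write@7
I4 add r2: issue@5 deps=(3,0) exec_start@7 write@8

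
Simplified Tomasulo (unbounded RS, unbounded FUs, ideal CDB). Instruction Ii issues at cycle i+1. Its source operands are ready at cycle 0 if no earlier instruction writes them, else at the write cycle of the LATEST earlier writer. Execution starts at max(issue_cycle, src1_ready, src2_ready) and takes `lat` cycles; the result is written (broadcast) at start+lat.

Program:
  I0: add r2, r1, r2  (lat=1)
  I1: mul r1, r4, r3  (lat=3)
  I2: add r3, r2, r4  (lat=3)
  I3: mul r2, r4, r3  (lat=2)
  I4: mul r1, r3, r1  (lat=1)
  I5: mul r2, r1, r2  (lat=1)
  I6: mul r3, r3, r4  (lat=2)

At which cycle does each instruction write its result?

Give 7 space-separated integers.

I0 add r2: issue@1 deps=(None,None) exec_start@1 write@2
I1 mul r1: issue@2 deps=(None,None) exec_start@2 write@5
I2 add r3: issue@3 deps=(0,None) exec_start@3 write@6
I3 mul r2: issue@4 deps=(None,2) exec_start@6 write@8
I4 mul r1: issue@5 deps=(2,1) exec_start@6 write@7
I5 mul r2: issue@6 deps=(4,3) exec_start@8 write@9
I6 mul r3: issue@7 deps=(2,None) exec_start@7 write@9

Answer: 2 5 6 8 7 9 9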